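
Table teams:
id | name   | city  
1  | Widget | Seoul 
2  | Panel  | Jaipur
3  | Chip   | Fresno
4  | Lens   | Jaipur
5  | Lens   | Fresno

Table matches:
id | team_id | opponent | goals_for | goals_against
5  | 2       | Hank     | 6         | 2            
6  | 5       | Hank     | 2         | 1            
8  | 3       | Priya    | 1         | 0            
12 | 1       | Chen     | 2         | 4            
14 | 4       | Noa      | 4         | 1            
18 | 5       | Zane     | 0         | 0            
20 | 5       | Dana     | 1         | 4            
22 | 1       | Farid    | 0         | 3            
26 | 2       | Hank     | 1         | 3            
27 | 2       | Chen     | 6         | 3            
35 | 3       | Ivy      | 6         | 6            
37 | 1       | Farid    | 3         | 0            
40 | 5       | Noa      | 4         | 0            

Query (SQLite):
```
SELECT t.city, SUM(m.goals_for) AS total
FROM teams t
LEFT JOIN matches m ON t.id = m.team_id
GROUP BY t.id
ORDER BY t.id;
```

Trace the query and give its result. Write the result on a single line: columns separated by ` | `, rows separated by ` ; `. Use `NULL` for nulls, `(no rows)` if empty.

Seoul | 5 ; Jaipur | 13 ; Fresno | 7 ; Jaipur | 4 ; Fresno | 7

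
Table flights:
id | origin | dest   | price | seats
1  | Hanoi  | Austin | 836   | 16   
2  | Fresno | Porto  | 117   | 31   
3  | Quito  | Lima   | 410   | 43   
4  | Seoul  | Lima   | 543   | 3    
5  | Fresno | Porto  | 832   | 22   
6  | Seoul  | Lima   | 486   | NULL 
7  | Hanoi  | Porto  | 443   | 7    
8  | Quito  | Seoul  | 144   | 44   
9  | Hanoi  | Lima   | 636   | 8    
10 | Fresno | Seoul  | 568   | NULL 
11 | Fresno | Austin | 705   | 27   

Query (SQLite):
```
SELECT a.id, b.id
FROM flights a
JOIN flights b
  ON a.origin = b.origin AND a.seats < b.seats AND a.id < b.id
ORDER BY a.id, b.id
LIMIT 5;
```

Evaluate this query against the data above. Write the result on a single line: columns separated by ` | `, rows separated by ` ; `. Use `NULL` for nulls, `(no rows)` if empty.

3 | 8 ; 5 | 11 ; 7 | 9

Pairs (a,b) with same origin, a.seats < b.seats, a.id < b.id.
origin groups: Fresno:{2,5,10,11} Hanoi:{1,7,9} Quito:{3,8} Seoul:{4,6}
Ordered by (a.id, b.id); first 5.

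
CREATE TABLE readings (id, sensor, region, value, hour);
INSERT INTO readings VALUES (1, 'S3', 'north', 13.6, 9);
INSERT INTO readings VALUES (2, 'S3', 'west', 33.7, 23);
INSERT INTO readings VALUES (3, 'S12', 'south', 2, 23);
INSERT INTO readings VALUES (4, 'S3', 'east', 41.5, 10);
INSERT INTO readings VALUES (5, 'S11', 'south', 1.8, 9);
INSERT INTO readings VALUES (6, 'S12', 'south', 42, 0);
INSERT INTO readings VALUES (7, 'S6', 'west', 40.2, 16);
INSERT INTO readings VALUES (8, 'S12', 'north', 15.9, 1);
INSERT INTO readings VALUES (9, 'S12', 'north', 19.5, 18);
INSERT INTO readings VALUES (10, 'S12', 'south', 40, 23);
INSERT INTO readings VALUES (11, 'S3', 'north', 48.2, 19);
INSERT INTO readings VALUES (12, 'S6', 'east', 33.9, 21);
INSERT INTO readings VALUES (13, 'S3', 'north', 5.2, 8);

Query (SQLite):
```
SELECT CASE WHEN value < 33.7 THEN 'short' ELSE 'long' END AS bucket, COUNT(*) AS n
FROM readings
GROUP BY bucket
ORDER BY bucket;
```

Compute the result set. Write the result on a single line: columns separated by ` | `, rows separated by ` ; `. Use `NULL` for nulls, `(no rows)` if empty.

long | 7 ; short | 6

Bucket rows by value < 33.7 → 'short' else 'long'; count each bucket.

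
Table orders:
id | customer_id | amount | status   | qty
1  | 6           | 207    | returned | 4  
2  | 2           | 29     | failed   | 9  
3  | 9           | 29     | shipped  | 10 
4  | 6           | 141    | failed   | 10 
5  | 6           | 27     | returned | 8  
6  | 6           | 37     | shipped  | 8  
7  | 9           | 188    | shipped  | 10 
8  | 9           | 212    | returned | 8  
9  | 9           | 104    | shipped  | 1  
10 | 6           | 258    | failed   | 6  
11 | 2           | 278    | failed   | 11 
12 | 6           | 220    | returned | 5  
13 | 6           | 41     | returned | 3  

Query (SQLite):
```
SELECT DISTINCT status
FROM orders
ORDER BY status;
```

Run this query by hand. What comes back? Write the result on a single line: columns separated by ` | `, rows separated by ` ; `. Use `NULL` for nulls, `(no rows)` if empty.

Collect distinct status values from orders.

failed ; returned ; shipped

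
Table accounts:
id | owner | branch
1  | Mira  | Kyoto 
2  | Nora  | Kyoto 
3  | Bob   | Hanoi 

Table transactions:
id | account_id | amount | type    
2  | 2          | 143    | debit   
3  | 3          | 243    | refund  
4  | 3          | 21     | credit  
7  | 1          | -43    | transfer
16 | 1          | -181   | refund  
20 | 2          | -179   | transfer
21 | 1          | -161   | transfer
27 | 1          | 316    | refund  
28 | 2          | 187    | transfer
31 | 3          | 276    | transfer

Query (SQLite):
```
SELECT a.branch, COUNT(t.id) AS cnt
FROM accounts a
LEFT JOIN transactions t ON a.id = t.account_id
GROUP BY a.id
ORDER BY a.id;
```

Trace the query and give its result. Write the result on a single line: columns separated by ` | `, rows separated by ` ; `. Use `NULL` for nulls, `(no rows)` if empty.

LEFT JOIN keeps every accounts row; unmatched ones get NULL for transactions columns.
Group by accounts.id and compute COUNT(t.id). COUNT(col) of an all-NULL group is 0.
  1: ids {7, 16, 21, 27} → COUNT(t.id)=4
  2: ids {2, 20, 28} → COUNT(t.id)=3
  3: ids {3, 4, 31} → COUNT(t.id)=3

Kyoto | 4 ; Kyoto | 3 ; Hanoi | 3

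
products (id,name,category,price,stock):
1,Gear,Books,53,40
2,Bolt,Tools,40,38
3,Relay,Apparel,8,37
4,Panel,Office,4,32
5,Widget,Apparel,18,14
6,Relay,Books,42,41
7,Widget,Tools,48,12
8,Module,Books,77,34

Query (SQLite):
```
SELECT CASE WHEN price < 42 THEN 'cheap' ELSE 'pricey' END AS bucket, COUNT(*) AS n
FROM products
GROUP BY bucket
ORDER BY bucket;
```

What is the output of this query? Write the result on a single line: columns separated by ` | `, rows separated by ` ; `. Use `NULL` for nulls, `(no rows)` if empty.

cheap | 4 ; pricey | 4

Bucket rows by price < 42 → 'cheap' else 'pricey'; count each bucket.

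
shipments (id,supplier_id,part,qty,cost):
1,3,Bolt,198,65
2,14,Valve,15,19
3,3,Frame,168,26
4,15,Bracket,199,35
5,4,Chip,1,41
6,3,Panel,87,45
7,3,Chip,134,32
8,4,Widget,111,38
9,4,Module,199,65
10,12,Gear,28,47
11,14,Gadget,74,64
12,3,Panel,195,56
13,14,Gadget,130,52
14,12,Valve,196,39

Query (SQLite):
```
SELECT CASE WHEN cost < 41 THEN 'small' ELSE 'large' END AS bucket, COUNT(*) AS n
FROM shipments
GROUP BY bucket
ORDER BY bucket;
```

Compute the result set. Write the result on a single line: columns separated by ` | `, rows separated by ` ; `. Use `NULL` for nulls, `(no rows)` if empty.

Bucket rows by cost < 41 → 'small' else 'large'; count each bucket.

large | 8 ; small | 6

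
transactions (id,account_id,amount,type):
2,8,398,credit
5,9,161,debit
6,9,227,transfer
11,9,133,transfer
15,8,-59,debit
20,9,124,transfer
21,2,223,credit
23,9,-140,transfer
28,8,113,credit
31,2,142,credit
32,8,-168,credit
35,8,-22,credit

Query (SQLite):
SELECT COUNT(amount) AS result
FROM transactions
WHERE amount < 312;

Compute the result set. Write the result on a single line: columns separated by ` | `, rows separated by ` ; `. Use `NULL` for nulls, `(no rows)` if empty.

Rows where amount < 312 → amount values: [161, 227, 133, -59, 124, 223, -140, 113, 142, -168, -22].
COUNT(amount) counts non-NULL values → 11.

11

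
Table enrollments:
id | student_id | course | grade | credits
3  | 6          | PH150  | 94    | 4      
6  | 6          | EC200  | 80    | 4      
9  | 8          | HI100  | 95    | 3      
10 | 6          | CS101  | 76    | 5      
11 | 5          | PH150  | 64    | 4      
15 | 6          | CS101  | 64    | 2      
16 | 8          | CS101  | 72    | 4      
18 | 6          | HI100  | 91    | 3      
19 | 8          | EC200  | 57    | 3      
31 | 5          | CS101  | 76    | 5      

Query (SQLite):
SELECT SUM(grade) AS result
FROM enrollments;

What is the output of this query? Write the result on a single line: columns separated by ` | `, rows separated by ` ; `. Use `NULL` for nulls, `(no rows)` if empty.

769

All grade values: [94, 80, 95, 76, 64, 64, 72, 91, 57, 76].
SUM of non-NULL values = 769.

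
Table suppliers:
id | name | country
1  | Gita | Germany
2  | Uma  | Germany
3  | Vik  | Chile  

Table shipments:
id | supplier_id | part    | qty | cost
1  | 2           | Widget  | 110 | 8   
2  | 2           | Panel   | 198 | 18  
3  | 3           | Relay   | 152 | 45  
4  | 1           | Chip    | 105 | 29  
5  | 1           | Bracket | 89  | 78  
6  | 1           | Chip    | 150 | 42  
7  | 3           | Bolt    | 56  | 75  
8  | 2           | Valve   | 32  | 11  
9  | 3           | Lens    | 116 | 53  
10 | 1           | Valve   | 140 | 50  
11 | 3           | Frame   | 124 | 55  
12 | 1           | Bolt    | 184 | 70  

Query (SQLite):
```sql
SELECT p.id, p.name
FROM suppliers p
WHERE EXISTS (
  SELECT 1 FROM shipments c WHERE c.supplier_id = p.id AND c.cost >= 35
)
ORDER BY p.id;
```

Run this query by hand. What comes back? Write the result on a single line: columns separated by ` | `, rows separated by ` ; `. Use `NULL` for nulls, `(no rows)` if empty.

For each suppliers row, check whether any shipments with matching supplier_id has cost >= 35.
Keep rows where that is true.

1 | Gita ; 3 | Vik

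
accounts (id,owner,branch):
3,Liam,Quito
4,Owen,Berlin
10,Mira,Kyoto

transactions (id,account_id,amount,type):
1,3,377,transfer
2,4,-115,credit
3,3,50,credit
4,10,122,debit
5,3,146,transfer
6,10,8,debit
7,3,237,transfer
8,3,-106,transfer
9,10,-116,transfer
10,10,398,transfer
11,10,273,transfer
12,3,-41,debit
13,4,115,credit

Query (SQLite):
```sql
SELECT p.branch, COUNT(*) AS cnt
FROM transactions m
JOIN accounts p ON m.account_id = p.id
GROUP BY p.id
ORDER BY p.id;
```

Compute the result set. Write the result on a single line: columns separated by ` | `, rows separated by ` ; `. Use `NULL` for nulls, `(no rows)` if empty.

Quito | 6 ; Berlin | 2 ; Kyoto | 5

Join each transactions row to its accounts via account_id.
Group joined rows by accounts.id; compute COUNT(*) per group.
  3: ids {1, 3, 5, 7, 8, 12} → COUNT(*)=6
  4: ids {2, 13} → COUNT(*)=2
  10: ids {4, 6, 9, 10, 11} → COUNT(*)=5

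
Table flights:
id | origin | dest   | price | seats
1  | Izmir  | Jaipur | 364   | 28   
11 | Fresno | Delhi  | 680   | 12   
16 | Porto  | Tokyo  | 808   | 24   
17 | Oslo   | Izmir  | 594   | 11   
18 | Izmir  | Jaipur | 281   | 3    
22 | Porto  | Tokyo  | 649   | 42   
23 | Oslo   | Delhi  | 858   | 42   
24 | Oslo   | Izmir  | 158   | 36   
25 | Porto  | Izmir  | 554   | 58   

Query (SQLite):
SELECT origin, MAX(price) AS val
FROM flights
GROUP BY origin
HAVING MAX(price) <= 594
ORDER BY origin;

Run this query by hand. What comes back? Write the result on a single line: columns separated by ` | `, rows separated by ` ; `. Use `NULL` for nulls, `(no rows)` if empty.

Partition flights by origin; compute MAX(price) within each group.
HAVING: keep groups where MAX(price) <= 594.
  Fresno: ids {11} → MAX(price)=680
  Izmir: ids {1, 18} → MAX(price)=364
  Oslo: ids {17, 23, 24} → MAX(price)=858
  Porto: ids {16, 22, 25} → MAX(price)=808

Izmir | 364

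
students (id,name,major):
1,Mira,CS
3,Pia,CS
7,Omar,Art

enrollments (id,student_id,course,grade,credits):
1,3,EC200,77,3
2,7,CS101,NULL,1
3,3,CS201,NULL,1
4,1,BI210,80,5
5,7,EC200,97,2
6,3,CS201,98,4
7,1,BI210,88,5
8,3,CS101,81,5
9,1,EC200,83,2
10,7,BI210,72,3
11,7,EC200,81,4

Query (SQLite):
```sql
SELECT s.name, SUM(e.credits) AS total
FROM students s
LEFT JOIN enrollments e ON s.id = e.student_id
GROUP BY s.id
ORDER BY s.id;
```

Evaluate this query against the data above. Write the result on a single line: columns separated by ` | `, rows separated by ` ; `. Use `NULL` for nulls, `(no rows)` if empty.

Mira | 12 ; Pia | 13 ; Omar | 10

LEFT JOIN keeps every students row; unmatched ones get NULL for enrollments columns.
Group by students.id and compute SUM(e.credits). SUM over an all-NULL group is NULL.
  1: ids {4, 7, 9} → SUM(e.credits)=12
  3: ids {1, 3, 6, 8} → SUM(e.credits)=13
  7: ids {2, 5, 10, 11} → SUM(e.credits)=10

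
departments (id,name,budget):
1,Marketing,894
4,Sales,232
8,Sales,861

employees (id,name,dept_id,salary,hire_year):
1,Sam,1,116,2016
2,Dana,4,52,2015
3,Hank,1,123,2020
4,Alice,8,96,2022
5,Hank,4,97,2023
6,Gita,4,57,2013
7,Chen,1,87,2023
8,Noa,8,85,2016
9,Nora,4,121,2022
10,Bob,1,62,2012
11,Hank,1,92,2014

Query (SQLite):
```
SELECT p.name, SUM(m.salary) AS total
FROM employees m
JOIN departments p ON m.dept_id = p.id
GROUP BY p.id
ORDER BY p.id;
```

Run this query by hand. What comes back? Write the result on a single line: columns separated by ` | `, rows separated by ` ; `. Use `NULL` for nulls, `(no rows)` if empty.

Marketing | 480 ; Sales | 327 ; Sales | 181

Join each employees row to its departments via dept_id.
Group joined rows by departments.id; compute SUM(m.salary) per group.
  1: ids {1, 3, 7, 10, 11} → SUM(m.salary)=480
  4: ids {2, 5, 6, 9} → SUM(m.salary)=327
  8: ids {4, 8} → SUM(m.salary)=181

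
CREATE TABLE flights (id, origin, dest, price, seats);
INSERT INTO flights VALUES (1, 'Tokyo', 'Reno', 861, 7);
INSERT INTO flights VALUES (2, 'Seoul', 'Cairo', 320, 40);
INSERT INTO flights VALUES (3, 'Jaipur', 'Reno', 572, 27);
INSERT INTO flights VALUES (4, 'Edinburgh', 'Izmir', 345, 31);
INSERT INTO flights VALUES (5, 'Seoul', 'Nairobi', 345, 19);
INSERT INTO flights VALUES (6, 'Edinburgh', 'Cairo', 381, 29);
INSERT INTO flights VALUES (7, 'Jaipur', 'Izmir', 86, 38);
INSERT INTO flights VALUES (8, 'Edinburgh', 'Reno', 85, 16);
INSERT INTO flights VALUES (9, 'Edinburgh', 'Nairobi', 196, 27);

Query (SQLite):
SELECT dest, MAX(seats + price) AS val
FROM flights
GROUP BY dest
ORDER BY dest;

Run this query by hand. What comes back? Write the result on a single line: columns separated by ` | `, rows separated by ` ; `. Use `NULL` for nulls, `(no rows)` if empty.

For each row compute seats + price.
Group by dest; take MAX of the expression per group.
  Cairo: ids {2, 6} → MAX(seats + price)=410
  Izmir: ids {4, 7} → MAX(seats + price)=376
  Nairobi: ids {5, 9} → MAX(seats + price)=364
  Reno: ids {1, 3, 8} → MAX(seats + price)=868

Cairo | 410 ; Izmir | 376 ; Nairobi | 364 ; Reno | 868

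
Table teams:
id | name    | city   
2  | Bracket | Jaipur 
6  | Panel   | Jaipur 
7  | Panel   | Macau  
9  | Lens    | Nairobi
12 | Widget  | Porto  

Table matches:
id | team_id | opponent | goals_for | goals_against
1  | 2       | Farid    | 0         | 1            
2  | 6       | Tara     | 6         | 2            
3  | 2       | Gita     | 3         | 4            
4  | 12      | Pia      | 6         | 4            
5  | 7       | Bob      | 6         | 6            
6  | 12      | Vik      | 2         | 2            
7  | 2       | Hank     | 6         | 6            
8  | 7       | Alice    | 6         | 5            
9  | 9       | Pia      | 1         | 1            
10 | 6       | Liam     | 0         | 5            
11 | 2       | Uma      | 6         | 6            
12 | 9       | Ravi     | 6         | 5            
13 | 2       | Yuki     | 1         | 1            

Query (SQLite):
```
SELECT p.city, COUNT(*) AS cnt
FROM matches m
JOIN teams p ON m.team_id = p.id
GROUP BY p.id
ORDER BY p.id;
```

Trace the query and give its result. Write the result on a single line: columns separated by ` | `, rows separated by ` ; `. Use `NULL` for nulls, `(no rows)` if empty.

Jaipur | 5 ; Jaipur | 2 ; Macau | 2 ; Nairobi | 2 ; Porto | 2

Join each matches row to its teams via team_id.
Group joined rows by teams.id; compute COUNT(*) per group.
  2: ids {1, 3, 7, 11, 13} → COUNT(*)=5
  6: ids {2, 10} → COUNT(*)=2
  7: ids {5, 8} → COUNT(*)=2
  9: ids {9, 12} → COUNT(*)=2
  12: ids {4, 6} → COUNT(*)=2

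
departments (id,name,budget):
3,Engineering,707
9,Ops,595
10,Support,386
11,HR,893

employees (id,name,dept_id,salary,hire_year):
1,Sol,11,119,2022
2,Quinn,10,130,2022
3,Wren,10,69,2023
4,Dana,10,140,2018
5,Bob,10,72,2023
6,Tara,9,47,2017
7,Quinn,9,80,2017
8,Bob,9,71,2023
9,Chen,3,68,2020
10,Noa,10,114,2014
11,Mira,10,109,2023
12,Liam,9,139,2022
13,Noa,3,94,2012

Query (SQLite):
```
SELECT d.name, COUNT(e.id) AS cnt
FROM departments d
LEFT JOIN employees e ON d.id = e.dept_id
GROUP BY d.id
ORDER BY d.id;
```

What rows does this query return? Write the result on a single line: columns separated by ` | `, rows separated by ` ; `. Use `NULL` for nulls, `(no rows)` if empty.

Engineering | 2 ; Ops | 4 ; Support | 6 ; HR | 1

LEFT JOIN keeps every departments row; unmatched ones get NULL for employees columns.
Group by departments.id and compute COUNT(e.id). COUNT(col) of an all-NULL group is 0.
  3: ids {9, 13} → COUNT(e.id)=2
  9: ids {6, 7, 8, 12} → COUNT(e.id)=4
  10: ids {2, 3, 4, 5, 10, 11} → COUNT(e.id)=6
  11: ids {1} → COUNT(e.id)=1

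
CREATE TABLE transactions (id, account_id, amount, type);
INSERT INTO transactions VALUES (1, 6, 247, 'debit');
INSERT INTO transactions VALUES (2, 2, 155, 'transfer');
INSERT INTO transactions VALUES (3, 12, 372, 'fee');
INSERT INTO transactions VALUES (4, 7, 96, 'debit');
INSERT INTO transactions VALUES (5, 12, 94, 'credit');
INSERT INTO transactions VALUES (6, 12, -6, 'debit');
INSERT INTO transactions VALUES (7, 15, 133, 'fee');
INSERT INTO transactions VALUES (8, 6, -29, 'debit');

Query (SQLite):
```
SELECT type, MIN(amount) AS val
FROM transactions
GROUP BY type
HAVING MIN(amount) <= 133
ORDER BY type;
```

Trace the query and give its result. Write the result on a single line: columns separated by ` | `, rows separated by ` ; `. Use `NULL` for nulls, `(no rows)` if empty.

credit | 94 ; debit | -29 ; fee | 133

Partition transactions by type; compute MIN(amount) within each group.
HAVING: keep groups where MIN(amount) <= 133.
  credit: ids {5} → MIN(amount)=94
  debit: ids {1, 4, 6, 8} → MIN(amount)=-29
  fee: ids {3, 7} → MIN(amount)=133
  transfer: ids {2} → MIN(amount)=155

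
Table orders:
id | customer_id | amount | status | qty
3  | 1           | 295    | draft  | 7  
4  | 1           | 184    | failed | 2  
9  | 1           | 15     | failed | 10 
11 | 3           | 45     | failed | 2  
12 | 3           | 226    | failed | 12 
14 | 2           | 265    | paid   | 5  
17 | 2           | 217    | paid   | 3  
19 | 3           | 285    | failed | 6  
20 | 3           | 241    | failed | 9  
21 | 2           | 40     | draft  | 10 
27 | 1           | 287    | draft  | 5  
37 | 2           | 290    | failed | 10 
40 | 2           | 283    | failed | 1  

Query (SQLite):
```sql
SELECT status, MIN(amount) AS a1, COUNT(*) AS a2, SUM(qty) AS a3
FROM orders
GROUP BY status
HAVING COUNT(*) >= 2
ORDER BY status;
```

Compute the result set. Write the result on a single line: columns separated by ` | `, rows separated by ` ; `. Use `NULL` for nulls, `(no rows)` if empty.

Group orders by status.
Per group compute: MIN(amount), COUNT(*), SUM(qty).
HAVING: drop groups with fewer than 2 rows.
  draft: ids {3, 21, 27} → MIN(amount)=40, COUNT(*)=3, SUM(qty)=22
  failed: ids {4, 9, 11, 12, 19, 20, 37, 40} → MIN(amount)=15, COUNT(*)=8, SUM(qty)=52
  paid: ids {14, 17} → MIN(amount)=217, COUNT(*)=2, SUM(qty)=8

draft | 40 | 3 | 22 ; failed | 15 | 8 | 52 ; paid | 217 | 2 | 8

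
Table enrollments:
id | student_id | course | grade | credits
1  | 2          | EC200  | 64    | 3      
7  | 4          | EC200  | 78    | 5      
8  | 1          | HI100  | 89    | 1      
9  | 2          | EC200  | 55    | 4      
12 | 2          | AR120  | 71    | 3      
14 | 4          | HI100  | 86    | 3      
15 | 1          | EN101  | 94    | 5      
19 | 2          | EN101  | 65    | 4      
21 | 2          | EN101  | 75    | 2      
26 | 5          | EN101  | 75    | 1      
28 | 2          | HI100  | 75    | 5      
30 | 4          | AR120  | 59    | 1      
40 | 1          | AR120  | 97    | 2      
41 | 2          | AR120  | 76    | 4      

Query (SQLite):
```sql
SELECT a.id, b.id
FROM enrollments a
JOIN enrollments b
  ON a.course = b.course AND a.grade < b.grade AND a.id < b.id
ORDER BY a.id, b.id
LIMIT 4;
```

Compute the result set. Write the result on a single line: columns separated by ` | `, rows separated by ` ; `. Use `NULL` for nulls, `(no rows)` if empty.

Pairs (a,b) with same course, a.grade < b.grade, a.id < b.id.
course groups: AR120:{12,30,40,41} EC200:{1,7,9} EN101:{15,19,21,26} HI100:{8,14,28}
Ordered by (a.id, b.id); first 4.

1 | 7 ; 12 | 40 ; 12 | 41 ; 19 | 21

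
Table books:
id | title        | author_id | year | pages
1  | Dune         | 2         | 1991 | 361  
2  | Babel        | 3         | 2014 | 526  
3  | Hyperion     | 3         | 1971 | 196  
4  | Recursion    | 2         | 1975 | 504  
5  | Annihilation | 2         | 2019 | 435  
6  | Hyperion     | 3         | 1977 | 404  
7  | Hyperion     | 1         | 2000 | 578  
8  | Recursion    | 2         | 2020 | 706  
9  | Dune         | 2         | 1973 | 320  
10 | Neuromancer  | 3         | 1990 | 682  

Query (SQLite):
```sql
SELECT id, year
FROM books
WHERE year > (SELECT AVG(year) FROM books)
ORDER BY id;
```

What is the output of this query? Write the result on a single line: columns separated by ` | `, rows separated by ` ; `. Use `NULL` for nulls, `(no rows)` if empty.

2 | 2014 ; 5 | 2019 ; 7 | 2000 ; 8 | 2020

Scalar subquery: AVG(year) over all books rows = 1993.0.
Keep rows where year > that value.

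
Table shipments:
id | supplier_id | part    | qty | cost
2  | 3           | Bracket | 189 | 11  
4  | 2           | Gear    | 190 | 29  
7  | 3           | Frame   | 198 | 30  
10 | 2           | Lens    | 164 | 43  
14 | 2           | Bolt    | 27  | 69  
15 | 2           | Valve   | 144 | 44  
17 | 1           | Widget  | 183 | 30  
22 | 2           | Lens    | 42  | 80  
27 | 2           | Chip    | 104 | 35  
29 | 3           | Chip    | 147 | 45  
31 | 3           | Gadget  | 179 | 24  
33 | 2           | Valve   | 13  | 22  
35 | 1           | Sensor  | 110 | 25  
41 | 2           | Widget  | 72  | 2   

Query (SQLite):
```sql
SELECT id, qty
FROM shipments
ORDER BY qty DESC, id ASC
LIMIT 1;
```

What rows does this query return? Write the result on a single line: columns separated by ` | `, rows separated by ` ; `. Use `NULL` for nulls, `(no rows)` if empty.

7 | 198

Sort by qty desc, tiebreak id asc: (198, id=7), (190, id=4), (189, id=2), (183, id=17) …. Take first 1.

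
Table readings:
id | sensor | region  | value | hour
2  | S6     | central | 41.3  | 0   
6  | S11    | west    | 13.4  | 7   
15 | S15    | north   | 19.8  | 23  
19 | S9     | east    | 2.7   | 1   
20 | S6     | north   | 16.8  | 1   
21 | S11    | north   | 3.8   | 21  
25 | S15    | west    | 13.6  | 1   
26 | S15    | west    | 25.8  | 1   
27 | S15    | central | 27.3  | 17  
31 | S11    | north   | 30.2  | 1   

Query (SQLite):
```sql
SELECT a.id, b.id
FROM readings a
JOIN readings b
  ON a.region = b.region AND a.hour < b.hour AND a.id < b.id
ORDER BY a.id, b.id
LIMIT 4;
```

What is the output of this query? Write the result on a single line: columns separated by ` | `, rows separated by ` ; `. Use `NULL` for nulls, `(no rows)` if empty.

Pairs (a,b) with same region, a.hour < b.hour, a.id < b.id.
region groups: central:{2,27} east:{19} north:{15,20,21,31} west:{6,25,26}
Ordered by (a.id, b.id); first 4.

2 | 27 ; 20 | 21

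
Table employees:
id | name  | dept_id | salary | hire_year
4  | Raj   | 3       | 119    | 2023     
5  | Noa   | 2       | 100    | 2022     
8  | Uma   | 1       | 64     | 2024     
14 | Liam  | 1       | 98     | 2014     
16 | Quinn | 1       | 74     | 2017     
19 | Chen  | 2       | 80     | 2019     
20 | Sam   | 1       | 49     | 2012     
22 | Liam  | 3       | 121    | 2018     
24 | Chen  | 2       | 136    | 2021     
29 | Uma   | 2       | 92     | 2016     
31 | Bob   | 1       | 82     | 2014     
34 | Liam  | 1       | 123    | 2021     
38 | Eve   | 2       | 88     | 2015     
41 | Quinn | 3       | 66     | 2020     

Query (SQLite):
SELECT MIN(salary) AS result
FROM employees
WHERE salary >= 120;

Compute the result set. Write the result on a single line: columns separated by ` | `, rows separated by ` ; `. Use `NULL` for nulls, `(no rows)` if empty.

Rows where salary >= 120 → salary values: [121, 136, 123].
MIN of non-NULL values = 121.

121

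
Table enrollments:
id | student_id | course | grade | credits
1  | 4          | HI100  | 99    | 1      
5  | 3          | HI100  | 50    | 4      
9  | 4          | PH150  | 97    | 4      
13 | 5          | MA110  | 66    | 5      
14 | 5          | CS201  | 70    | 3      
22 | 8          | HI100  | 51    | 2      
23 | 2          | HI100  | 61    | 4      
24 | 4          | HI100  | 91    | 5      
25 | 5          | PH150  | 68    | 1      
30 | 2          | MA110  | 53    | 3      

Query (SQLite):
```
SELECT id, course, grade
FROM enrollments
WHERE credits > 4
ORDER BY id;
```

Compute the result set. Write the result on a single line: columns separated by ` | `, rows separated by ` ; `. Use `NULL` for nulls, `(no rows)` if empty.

credits > 4: ids {13, 24}

13 | MA110 | 66 ; 24 | HI100 | 91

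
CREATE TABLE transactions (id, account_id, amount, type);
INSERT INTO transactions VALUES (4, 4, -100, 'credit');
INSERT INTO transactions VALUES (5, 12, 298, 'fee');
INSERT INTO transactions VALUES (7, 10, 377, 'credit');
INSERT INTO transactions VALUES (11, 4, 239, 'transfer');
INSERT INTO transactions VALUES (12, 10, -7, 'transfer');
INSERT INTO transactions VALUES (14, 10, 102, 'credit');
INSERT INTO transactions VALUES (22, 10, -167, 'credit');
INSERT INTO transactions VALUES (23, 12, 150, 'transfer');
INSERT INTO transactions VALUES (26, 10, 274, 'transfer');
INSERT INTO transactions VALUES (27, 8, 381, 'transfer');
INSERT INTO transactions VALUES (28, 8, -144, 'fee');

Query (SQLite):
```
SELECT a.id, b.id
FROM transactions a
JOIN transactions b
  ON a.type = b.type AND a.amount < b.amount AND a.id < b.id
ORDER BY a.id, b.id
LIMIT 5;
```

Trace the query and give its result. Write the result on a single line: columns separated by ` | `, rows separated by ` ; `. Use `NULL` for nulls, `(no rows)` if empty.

4 | 7 ; 4 | 14 ; 11 | 26 ; 11 | 27 ; 12 | 23

Pairs (a,b) with same type, a.amount < b.amount, a.id < b.id.
type groups: credit:{4,7,14,22} fee:{5,28} transfer:{11,12,23,26,27}
Ordered by (a.id, b.id); first 5.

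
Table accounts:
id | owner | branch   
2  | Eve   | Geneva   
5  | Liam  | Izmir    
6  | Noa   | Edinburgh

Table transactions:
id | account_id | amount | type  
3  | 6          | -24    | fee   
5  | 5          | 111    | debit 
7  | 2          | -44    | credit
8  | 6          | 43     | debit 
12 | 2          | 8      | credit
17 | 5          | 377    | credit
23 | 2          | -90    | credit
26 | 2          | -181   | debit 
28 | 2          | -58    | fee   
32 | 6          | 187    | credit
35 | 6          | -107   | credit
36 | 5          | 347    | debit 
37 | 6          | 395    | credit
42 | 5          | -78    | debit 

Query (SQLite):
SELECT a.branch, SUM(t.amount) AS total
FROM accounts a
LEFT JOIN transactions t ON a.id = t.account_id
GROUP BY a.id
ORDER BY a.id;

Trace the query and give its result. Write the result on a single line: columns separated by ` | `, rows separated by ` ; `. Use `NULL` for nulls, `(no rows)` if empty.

Geneva | -365 ; Izmir | 757 ; Edinburgh | 494

LEFT JOIN keeps every accounts row; unmatched ones get NULL for transactions columns.
Group by accounts.id and compute SUM(t.amount). SUM over an all-NULL group is NULL.
  2: ids {7, 12, 23, 26, 28} → SUM(t.amount)=-365
  5: ids {5, 17, 36, 42} → SUM(t.amount)=757
  6: ids {3, 8, 32, 35, 37} → SUM(t.amount)=494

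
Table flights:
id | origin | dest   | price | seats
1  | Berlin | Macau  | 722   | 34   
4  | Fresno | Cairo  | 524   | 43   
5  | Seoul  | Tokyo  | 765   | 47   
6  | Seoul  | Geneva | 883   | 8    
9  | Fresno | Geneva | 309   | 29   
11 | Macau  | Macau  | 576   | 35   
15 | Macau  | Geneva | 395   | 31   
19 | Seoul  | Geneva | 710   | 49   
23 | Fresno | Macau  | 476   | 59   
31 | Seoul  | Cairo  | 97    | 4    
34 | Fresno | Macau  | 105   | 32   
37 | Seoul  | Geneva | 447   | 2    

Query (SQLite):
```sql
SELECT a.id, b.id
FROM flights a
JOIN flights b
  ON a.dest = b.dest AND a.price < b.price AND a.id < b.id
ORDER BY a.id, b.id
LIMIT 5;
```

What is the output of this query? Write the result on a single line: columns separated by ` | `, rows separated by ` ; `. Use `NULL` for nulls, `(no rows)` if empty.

9 | 15 ; 9 | 19 ; 9 | 37 ; 15 | 19 ; 15 | 37

Pairs (a,b) with same dest, a.price < b.price, a.id < b.id.
dest groups: Cairo:{4,31} Geneva:{6,9,15,19,37} Macau:{1,11,23,34} Tokyo:{5}
Ordered by (a.id, b.id); first 5.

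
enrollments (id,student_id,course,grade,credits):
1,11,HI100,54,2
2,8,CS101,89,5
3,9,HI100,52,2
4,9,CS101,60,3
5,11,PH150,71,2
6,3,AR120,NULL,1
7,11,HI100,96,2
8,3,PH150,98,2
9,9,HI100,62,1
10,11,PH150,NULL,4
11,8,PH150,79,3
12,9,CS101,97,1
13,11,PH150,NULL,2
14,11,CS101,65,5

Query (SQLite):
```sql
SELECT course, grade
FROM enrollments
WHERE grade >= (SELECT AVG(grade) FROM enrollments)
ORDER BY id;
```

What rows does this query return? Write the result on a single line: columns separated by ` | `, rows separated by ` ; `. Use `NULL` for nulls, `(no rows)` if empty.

Scalar subquery: AVG(grade) over all enrollments rows = 74.818182 (≈; comparison uses full precision).
Keep rows where grade >= that value.

CS101 | 89 ; HI100 | 96 ; PH150 | 98 ; PH150 | 79 ; CS101 | 97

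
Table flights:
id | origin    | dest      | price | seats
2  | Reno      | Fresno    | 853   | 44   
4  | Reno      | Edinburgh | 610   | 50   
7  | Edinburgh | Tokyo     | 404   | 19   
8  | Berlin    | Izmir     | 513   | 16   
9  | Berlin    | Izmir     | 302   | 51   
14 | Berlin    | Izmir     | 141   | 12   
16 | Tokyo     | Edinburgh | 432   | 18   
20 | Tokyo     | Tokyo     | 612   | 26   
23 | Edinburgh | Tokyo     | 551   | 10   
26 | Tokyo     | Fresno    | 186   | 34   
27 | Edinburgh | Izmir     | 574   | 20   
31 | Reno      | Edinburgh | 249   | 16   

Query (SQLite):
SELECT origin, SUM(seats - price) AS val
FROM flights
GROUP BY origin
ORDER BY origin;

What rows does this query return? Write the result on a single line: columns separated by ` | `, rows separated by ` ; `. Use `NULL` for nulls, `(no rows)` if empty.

For each row compute seats - price.
Group by origin; take SUM of the expression per group.
  Berlin: ids {8, 9, 14} → SUM(seats - price)=-877
  Edinburgh: ids {7, 23, 27} → SUM(seats - price)=-1480
  Reno: ids {2, 4, 31} → SUM(seats - price)=-1602
  Tokyo: ids {16, 20, 26} → SUM(seats - price)=-1152

Berlin | -877 ; Edinburgh | -1480 ; Reno | -1602 ; Tokyo | -1152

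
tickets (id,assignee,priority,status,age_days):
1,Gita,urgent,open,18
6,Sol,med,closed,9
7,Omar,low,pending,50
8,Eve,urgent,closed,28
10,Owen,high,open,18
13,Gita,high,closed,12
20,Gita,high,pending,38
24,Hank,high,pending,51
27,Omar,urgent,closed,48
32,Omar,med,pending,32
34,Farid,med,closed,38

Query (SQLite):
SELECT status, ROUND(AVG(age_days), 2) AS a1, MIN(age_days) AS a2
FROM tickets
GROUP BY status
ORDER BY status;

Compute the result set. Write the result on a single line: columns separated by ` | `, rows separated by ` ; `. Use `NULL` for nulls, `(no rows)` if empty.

Group tickets by status.
Per group compute: ROUND(AVG(age_days), 2), MIN(age_days).
  closed: ids {6, 8, 13, 27, 34} → ROUND(AVG(age_days), 2)=27, MIN(age_days)=9
  open: ids {1, 10} → ROUND(AVG(age_days), 2)=18, MIN(age_days)=18
  pending: ids {7, 20, 24, 32} → ROUND(AVG(age_days), 2)=42.75, MIN(age_days)=32

closed | 27 | 9 ; open | 18 | 18 ; pending | 42.75 | 32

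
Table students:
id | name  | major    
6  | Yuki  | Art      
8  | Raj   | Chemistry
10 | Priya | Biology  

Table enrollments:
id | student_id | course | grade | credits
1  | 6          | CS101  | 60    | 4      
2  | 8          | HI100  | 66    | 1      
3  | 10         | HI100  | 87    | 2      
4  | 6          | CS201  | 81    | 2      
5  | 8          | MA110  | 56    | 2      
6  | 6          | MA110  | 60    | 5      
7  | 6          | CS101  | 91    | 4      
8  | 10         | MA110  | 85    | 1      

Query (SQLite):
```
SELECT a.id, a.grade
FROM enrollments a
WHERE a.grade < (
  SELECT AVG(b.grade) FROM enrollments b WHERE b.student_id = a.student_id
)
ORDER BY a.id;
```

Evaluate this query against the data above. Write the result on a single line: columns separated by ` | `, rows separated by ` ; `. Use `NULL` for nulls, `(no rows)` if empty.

1 | 60 ; 5 | 56 ; 6 | 60 ; 8 | 85

For each enrollments row a, compute AVG(grade) over rows sharing a.student_id.
Keep row a if a.grade < that per-group AVG.
  student_id=6: AVG(grade) = 73.0
  student_id=8: AVG(grade) = 61.0
  student_id=10: AVG(grade) = 86.0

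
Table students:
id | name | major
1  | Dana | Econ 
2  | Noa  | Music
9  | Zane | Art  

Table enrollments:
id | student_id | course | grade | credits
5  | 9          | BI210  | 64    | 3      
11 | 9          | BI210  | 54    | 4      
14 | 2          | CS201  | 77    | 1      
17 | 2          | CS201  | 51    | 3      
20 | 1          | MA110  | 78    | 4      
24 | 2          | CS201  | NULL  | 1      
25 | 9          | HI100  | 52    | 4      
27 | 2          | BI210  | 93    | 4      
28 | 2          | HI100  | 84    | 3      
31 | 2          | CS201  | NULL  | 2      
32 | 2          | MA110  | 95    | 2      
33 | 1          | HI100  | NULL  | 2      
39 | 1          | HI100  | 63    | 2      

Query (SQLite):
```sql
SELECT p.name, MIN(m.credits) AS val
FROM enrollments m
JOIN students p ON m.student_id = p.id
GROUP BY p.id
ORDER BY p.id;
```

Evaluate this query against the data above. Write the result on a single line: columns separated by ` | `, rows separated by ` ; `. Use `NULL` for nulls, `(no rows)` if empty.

Dana | 2 ; Noa | 1 ; Zane | 3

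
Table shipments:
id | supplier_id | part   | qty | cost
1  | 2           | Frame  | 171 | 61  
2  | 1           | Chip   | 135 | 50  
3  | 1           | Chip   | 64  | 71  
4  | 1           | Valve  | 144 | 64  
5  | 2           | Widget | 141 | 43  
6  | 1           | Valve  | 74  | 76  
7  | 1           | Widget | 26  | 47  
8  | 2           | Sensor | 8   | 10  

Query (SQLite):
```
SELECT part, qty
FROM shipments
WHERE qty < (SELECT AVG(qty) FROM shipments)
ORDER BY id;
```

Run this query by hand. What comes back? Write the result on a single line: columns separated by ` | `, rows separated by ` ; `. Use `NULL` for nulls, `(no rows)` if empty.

Chip | 64 ; Valve | 74 ; Widget | 26 ; Sensor | 8

Scalar subquery: AVG(qty) over all shipments rows = 95.375.
Keep rows where qty < that value.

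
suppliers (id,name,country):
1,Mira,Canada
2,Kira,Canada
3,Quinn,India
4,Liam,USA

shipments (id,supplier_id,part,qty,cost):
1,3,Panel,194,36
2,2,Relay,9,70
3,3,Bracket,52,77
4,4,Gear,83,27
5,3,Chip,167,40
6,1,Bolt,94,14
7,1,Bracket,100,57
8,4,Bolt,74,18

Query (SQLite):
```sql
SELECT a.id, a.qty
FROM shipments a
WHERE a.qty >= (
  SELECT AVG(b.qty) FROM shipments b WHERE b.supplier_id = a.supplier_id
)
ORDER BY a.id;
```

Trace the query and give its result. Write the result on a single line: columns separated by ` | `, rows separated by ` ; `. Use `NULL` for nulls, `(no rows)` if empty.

1 | 194 ; 2 | 9 ; 4 | 83 ; 5 | 167 ; 7 | 100

For each shipments row a, compute AVG(qty) over rows sharing a.supplier_id.
Keep row a if a.qty >= that per-group AVG.
  supplier_id=1: AVG(qty) = 97.0
  supplier_id=2: AVG(qty) = 9.0
  supplier_id=3: AVG(qty) = 137.666667
  supplier_id=4: AVG(qty) = 78.5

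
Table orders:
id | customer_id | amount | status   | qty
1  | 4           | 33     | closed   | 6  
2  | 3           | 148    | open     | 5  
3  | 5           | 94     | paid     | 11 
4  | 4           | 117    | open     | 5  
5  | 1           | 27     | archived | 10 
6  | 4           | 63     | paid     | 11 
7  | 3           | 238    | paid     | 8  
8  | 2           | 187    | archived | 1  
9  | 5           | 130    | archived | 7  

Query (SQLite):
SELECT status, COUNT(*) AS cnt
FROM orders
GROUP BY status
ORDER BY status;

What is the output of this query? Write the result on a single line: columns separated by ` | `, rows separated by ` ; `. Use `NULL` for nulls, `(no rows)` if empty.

Partition orders by status; compute COUNT(*) within each group.
  archived: ids {5, 8, 9} → COUNT(*)=3
  closed: ids {1} → COUNT(*)=1
  open: ids {2, 4} → COUNT(*)=2
  paid: ids {3, 6, 7} → COUNT(*)=3

archived | 3 ; closed | 1 ; open | 2 ; paid | 3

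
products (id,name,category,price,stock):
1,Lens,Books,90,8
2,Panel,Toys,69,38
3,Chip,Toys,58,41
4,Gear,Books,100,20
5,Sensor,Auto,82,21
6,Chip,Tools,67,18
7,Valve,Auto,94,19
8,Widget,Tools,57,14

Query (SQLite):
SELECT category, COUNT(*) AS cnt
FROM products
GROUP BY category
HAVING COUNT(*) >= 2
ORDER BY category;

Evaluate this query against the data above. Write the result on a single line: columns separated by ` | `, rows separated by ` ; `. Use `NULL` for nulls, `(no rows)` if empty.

Partition products by category; compute COUNT(*) within each group.
HAVING: keep groups with count ≥ 2.
  Auto: ids {5, 7} → COUNT(*)=2
  Books: ids {1, 4} → COUNT(*)=2
  Tools: ids {6, 8} → COUNT(*)=2
  Toys: ids {2, 3} → COUNT(*)=2

Auto | 2 ; Books | 2 ; Tools | 2 ; Toys | 2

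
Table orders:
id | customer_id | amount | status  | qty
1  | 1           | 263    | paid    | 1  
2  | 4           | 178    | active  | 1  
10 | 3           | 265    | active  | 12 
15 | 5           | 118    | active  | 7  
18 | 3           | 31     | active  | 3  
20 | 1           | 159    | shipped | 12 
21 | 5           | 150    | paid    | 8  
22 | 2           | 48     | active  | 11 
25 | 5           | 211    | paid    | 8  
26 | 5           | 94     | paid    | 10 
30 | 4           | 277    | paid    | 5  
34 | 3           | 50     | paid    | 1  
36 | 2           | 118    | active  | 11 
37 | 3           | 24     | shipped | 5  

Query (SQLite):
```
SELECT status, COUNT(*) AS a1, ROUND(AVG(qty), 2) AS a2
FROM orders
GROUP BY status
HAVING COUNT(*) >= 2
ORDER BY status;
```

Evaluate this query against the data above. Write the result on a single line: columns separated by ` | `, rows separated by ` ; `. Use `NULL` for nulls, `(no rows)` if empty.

Group orders by status.
Per group compute: COUNT(*), ROUND(AVG(qty), 2).
HAVING: drop groups with fewer than 2 rows.
  active: ids {2, 10, 15, 18, 22, 36} → COUNT(*)=6, ROUND(AVG(qty), 2)=7.5
  paid: ids {1, 21, 25, 26, 30, 34} → COUNT(*)=6, ROUND(AVG(qty), 2)=5.5
  shipped: ids {20, 37} → COUNT(*)=2, ROUND(AVG(qty), 2)=8.5

active | 6 | 7.5 ; paid | 6 | 5.5 ; shipped | 2 | 8.5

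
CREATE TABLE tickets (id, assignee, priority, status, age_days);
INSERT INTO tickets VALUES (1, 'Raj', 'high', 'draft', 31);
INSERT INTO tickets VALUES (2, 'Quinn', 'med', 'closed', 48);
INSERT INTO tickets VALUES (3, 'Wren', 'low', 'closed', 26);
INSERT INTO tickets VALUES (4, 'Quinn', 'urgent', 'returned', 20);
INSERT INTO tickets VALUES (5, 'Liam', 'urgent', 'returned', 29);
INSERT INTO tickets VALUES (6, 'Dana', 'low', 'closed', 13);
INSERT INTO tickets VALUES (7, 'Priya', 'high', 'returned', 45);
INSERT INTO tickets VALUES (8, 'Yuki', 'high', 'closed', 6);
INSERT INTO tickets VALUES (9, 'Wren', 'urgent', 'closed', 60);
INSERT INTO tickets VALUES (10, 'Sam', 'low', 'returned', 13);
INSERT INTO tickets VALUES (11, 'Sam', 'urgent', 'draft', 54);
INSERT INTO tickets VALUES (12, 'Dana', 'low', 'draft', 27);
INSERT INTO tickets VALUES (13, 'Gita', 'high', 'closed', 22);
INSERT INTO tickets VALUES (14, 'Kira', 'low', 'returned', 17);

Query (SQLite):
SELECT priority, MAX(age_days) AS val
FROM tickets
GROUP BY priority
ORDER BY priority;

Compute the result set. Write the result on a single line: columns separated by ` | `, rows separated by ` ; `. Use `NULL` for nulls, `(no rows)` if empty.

high | 45 ; low | 27 ; med | 48 ; urgent | 60

Partition tickets by priority; compute MAX(age_days) within each group.
  high: ids {1, 7, 8, 13} → MAX(age_days)=45
  low: ids {3, 6, 10, 12, 14} → MAX(age_days)=27
  med: ids {2} → MAX(age_days)=48
  urgent: ids {4, 5, 9, 11} → MAX(age_days)=60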